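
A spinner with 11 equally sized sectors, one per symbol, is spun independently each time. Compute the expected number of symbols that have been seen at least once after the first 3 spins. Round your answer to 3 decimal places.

For each symbol, P(seen in 3 spins) = 1 - (10/11)^3 = 0.2487.
By linearity of expectation, E[distinct seen] = 11·(1 - (10/11)^3) = 2.7355.

2.736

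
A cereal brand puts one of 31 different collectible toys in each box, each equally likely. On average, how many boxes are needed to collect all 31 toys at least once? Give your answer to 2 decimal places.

The wait to go from k to k+1 distinct toys is geometric with mean 31/(31-k).
E[T] = 31/31 + 31/30 + 31/29 + ... + 31/2 + 31/1 = 31·H_{31}.
H_{31} = 4.027, so E[T] = 124.845.

124.84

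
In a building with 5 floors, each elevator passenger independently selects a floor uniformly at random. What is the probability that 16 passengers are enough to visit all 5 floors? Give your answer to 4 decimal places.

0.8621

By inclusion–exclusion over which floors are missing,
P(all seen) = Σ_{j=0}^{5} (-1)^j C(5,j)((5-j)/5)^16
= 1.00000 - 0.14074 + 0.00282 - 0.00000 + 0.00000 - 0.00000
= 0.86208.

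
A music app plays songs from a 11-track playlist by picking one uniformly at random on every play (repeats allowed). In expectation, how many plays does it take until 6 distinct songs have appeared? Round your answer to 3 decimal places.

8.102

Going from k to k+1 distinct takes a geometric number of plays with mean 11/(11-k).
Sum over k = 0,...,5: E = 11/11 + 11/10 + 11/9 + 11/8 + 11/7 + 11/6 = 8.1020.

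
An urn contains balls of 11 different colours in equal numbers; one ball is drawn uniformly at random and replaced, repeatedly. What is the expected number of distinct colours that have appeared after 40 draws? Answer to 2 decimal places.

For each colour, P(seen in 40 draws) = 1 - (10/11)^40 = 0.978.
By linearity of expectation, E[distinct seen] = 11·(1 - (10/11)^40) = 10.757.

10.76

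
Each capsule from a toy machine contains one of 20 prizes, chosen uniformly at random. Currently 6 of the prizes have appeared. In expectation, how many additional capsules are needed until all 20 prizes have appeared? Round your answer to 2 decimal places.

With k distinct prizes already seen, the next new one takes an expected 20/(20-k) capsules.
Sum over k = 6,...,19: E = 20/14 + 20/13 + 20/12 + ... + 20/2 + 20/1 = 65.031.

65.03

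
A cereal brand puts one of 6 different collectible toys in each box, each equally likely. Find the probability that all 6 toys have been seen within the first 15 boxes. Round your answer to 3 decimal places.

0.644

By inclusion–exclusion over which toys are missing,
P(all seen) = Σ_{j=0}^{6} (-1)^j C(6,j)((6-j)/6)^15
= 1.0000 - 0.3894 + 0.0343 - 0.0006 + 0.0000 - 0.0000 + 0.0000
= 0.6442.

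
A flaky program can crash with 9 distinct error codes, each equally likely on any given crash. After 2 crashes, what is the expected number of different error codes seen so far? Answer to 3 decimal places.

For each error code, P(seen in 2 crashes) = 1 - (8/9)^2 = 0.2099.
By linearity of expectation, E[distinct seen] = 9·(1 - (8/9)^2) = 1.8889.

1.889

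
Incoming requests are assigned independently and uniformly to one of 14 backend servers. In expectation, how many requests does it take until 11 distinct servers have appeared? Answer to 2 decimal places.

With k distinct servers already seen, the next new one arrives after an expected 14/(14-k) requests.
Sum over k = 0,...,10: E = 14/14 + 14/13 + 14/12 + ... + 14/5 + 14/4 = 19.855.

19.86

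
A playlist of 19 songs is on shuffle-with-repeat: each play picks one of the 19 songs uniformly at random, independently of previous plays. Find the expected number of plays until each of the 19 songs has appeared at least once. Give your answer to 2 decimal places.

The wait to go from k to k+1 distinct songs is geometric with mean 19/(19-k).
E[T] = 19/19 + 19/18 + 19/17 + ... + 19/2 + 19/1 = 19·H_{19}.
H_{19} = 3.548, so E[T] = 67.407.

67.41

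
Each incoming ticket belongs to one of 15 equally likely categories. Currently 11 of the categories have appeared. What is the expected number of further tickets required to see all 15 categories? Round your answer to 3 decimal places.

31.250

The wait to go from k to k+1 distinct categories is geometric with mean 15/(15-k).
Sum over k = 11,...,14: E = 15/4 + 15/3 + 15/2 + 15/1 = 31.2500.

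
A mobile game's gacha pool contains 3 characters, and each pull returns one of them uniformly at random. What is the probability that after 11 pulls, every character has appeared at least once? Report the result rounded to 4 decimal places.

0.9653

By inclusion–exclusion over which characters are missing,
P(all seen) = Σ_{j=0}^{3} (-1)^j C(3,j)((3-j)/3)^11
= 1.00000 - 0.03468 + 0.00002 - 0.00000
= 0.96533.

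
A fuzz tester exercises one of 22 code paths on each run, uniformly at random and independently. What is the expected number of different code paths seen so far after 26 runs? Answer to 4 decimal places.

For each code path, P(seen in 26 runs) = 1 - (21/22)^26 = 0.70166.
By linearity of expectation, E[distinct seen] = 22·(1 - (21/22)^26) = 15.43651.

15.4365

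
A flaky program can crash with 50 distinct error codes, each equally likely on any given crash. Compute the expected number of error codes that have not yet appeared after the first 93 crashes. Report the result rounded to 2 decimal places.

7.64

For each error code, P(unseen after 93) = (49/50)^93 = 0.153.
By linearity of expectation, E[unseen] = 50·(49/50)^93 = 7.638.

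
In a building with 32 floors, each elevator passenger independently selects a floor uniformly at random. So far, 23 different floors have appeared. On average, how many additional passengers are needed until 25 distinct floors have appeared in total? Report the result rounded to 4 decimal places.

From k distinct to k+1 distinct takes on average 32/(32-k) passengers.
Sum over k = 23,...,24: E = 32/9 + 32/8 = 7.55556.

7.5556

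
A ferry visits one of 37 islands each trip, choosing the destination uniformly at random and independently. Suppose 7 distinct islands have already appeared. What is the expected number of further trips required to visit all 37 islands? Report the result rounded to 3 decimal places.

147.815

With k distinct islands already seen, the next new one takes an expected 37/(37-k) trips.
Sum over k = 7,...,36: E = 37/30 + 37/29 + 37/28 + ... + 37/2 + 37/1 = 147.8145.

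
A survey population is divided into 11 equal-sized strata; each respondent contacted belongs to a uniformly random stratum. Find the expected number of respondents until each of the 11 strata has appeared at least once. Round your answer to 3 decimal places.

Split into phases: going from k distinct to k+1 distinct takes on average 11/(11-k) respondents.
E[T] = 11/11 + 11/10 + 11/9 + ... + 11/2 + 11/1 = 11·H_{11}.
H_{11} = 3.0199, so E[T] = 33.2187.

33.219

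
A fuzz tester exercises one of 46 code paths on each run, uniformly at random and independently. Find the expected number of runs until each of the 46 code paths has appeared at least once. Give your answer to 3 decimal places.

203.168

After k distinct code paths have appeared, the next run gives a new one with probability (46-k)/46, so the expected wait for the (k+1)-th is 46/(46-k).
E[T] = 46/46 + 46/45 + 46/44 + ... + 46/2 + 46/1 = 46·H_{46}.
H_{46} = 4.4167, so E[T] = 203.1676.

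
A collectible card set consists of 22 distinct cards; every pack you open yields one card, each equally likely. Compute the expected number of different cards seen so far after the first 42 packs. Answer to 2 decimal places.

18.88

For each card, P(seen in 42 packs) = 1 - (21/22)^42 = 0.858.
By linearity of expectation, E[distinct seen] = 22·(1 - (21/22)^42) = 18.882.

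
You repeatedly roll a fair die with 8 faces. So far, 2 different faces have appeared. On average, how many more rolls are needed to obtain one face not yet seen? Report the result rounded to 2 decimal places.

1.33

Each roll yields a new face with probability (8-2)/8 = 6/8, so the wait is geometric with mean 8/6.
E = 8/6 = 1.333.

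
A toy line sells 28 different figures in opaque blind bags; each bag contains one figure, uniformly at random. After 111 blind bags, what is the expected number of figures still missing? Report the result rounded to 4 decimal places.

0.4943

For each figure, P(unseen after 111) = (27/28)^111 = 0.01765.
By linearity of expectation, E[unseen] = 28·(27/28)^111 = 0.49430.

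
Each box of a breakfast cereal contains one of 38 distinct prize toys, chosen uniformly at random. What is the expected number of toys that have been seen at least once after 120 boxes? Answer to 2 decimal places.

For each toy, P(seen in 120 boxes) = 1 - (37/38)^120 = 0.959.
By linearity of expectation, E[distinct seen] = 38·(1 - (37/38)^120) = 36.451.

36.45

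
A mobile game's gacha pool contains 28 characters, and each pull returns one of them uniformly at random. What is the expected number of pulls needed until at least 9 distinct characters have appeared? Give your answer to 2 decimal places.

Going from k to k+1 distinct takes a geometric number of pulls with mean 28/(28-k).
Sum over k = 0,...,8: E = 28/28 + 28/27 + 28/26 + ... + 28/21 + 28/20 = 10.624.

10.62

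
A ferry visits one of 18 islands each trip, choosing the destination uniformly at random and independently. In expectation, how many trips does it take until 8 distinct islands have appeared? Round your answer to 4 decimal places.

With k distinct islands already seen, the next new one arrives after an expected 18/(18-k) trips.
Sum over k = 0,...,7: E = 18/18 + 18/17 + 18/16 + ... + 18/12 + 18/11 = 10.19052.

10.1905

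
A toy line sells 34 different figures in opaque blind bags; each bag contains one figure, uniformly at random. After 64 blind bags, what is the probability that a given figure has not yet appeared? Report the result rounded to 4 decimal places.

0.1480

Each blind bag misses the fixed figure with probability (34-1)/34 = 33/34, independently.
P(still missing after 64) = (33/34)^64 = 0.14799.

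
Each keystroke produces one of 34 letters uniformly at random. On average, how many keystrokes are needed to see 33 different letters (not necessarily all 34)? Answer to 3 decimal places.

106.019

Going from k to k+1 distinct takes a geometric number of keystrokes with mean 34/(34-k).
Sum over k = 0,...,32: E = 34/34 + 34/33 + 34/32 + ... + 34/3 + 34/2 = 106.0191.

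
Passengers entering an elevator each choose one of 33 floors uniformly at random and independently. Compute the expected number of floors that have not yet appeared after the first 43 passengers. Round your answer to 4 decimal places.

8.7875

For each floor, P(unseen after 43) = (32/33)^43 = 0.26629.
By linearity of expectation, E[unseen] = 33·(32/33)^43 = 8.78746.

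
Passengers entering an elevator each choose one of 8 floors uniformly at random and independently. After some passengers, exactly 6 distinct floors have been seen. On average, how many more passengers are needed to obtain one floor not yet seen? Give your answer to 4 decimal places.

Each passenger yields a new floor with probability (8-6)/8 = 2/8, so the wait is geometric with mean 8/2.
E = 8/2 = 4.00000.

4.0000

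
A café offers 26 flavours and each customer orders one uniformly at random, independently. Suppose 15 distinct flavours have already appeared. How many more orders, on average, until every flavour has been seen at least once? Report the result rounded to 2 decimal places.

78.52

The wait to go from k to k+1 distinct flavours is geometric with mean 26/(26-k).
Sum over k = 15,...,25: E = 26/11 + 26/10 + 26/9 + ... + 26/2 + 26/1 = 78.517.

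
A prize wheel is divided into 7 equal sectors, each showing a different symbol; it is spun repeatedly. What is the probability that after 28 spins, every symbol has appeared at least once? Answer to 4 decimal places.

0.9082

By inclusion–exclusion over which symbols are missing,
P(all seen) = Σ_{j=0}^{7} (-1)^j C(7,j)((7-j)/7)^28
= 1.00000 - 0.09345 + 0.00170 - 0.00001 + 0.00000 - 0.00000 + 0.00000 - 0.00000
= 0.90824.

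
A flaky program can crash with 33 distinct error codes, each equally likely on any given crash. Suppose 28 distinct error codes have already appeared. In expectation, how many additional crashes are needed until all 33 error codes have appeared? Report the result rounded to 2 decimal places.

75.35

With k distinct error codes already seen, the next new one takes an expected 33/(33-k) crashes.
Sum over k = 28,...,32: E = 33/5 + 33/4 + 33/3 + 33/2 + 33/1 = 75.350.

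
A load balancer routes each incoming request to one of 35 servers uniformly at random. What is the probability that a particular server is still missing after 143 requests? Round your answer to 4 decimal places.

Each request misses the fixed server with probability (35-1)/35 = 34/35, independently.
P(still missing after 143) = (34/35)^143 = 0.01584.

0.0158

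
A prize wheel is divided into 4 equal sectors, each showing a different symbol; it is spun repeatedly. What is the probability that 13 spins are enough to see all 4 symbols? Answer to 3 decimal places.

0.906

By inclusion–exclusion over which symbols are missing,
P(all seen) = Σ_{j=0}^{4} (-1)^j C(4,j)((4-j)/4)^13
= 1.0000 - 0.0950 + 0.0007 - 0.0000 + 0.0000
= 0.9057.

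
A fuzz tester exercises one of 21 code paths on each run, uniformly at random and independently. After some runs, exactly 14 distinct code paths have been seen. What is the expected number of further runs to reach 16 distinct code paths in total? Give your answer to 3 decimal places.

The wait to go from k to k+1 distinct code paths is geometric with mean 21/(21-k).
Sum over k = 14,...,15: E = 21/7 + 21/6 = 6.5000.

6.500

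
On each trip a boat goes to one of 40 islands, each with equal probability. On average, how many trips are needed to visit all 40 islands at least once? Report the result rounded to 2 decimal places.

The wait to go from k to k+1 distinct islands is geometric with mean 40/(40-k).
E[T] = 40/40 + 40/39 + 40/38 + ... + 40/2 + 40/1 = 40·H_{40}.
H_{40} = 4.279, so E[T] = 171.142.

171.14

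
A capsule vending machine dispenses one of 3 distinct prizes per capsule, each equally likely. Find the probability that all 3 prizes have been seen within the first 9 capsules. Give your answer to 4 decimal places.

Let A_i be the event that prize i is missing after 9 capsules. By inclusion–exclusion on the A_i,
P(all seen) = Σ_{j=0}^{3} (-1)^j C(3,j)((3-j)/3)^9
= 1.00000 - 0.07804 + 0.00015 - 0.00000
= 0.92212.

0.9221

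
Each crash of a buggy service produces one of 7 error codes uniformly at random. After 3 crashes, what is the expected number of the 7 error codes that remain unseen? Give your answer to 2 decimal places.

4.41

For each error code, P(unseen after 3) = (6/7)^3 = 0.630.
By linearity of expectation, E[unseen] = 7·(6/7)^3 = 4.408.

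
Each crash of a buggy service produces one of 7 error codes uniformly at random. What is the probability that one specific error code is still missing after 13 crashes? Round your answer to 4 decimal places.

Each crash misses the fixed error code with probability (7-1)/7 = 6/7, independently.
P(still missing after 13) = (6/7)^13 = 0.13480.

0.1348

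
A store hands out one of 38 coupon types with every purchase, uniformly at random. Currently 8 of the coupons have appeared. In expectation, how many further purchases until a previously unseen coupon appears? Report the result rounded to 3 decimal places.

The number of purchases until the next new coupon is geometric with success probability 30/38, so its mean is 38/30.
E = 38/30 = 1.2667.

1.267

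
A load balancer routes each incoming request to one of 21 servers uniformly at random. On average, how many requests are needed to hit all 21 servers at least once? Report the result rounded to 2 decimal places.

76.55

After k distinct servers have appeared, the next request gives a new one with probability (21-k)/21, so the expected wait for the (k+1)-th is 21/(21-k).
E[T] = 21/21 + 21/20 + 21/19 + ... + 21/2 + 21/1 = 21·H_{21}.
H_{21} = 3.645, so E[T] = 76.553.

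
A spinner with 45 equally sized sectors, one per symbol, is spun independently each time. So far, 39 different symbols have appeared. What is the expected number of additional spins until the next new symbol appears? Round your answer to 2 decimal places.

Each spin yields a new symbol with probability (45-39)/45 = 6/45, so the wait is geometric with mean 45/6.
E = 45/6 = 7.500.

7.50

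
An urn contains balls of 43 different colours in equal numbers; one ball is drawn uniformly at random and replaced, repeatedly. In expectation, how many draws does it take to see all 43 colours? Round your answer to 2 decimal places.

187.05

The wait to go from k to k+1 distinct colours is geometric with mean 43/(43-k).
E[T] = 43/43 + 43/42 + 43/41 + ... + 43/2 + 43/1 = 43·H_{43}.
H_{43} = 4.350, so E[T] = 187.050.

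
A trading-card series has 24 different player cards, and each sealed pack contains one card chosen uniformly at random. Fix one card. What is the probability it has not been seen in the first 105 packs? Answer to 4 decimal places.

0.0115

On each pack the fixed card fails to appear with probability 23/24.
P(still missing after 105) = (23/24)^105 = 0.01146.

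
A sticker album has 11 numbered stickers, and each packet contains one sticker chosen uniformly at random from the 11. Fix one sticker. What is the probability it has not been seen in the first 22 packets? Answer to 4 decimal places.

0.1228

On each packet the fixed sticker fails to appear with probability 10/11.
P(still missing after 22) = (10/11)^22 = 0.12285.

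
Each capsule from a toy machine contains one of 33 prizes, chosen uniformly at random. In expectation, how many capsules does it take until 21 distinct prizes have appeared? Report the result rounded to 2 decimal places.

32.52

Going from k to k+1 distinct takes a geometric number of capsules with mean 33/(33-k).
Sum over k = 0,...,20: E = 33/33 + 33/32 + 33/31 + ... + 33/14 + 33/13 = 32.524.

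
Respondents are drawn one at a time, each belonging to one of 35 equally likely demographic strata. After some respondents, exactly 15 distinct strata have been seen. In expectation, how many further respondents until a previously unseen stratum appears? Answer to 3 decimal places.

1.750

The number of respondents until the next new stratum is geometric with success probability 20/35, so its mean is 35/20.
E = 35/20 = 1.7500.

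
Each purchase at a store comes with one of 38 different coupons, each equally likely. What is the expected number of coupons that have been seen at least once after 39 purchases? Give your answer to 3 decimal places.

24.570

For each coupon, P(seen in 39 purchases) = 1 - (37/38)^39 = 0.6466.
By linearity of expectation, E[distinct seen] = 38·(1 - (37/38)^39) = 24.5695.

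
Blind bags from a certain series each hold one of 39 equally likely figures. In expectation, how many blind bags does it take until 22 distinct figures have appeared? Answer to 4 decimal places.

31.7456

With k distinct figures already seen, the next new one arrives after an expected 39/(39-k) blind bags.
Sum over k = 0,...,21: E = 39/39 + 39/38 + 39/37 + ... + 39/19 + 39/18 = 31.74563.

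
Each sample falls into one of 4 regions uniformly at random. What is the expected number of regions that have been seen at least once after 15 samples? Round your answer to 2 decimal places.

For each region, P(seen in 15 samples) = 1 - (3/4)^15 = 0.987.
By linearity of expectation, E[distinct seen] = 4·(1 - (3/4)^15) = 3.947.

3.95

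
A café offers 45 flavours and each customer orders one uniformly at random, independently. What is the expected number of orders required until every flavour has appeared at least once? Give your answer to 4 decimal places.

After k distinct flavours have appeared, the next order gives a new one with probability (45-k)/45, so the expected wait for the (k+1)-th is 45/(45-k).
E[T] = 45/45 + 45/44 + 45/43 + ... + 45/2 + 45/1 = 45·H_{45}.
H_{45} = 4.39495, so E[T] = 197.77267.

197.7727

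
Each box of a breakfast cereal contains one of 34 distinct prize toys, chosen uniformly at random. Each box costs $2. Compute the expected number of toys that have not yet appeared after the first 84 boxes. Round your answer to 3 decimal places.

For each toy, P(unseen after 84) = (33/34)^84 = 0.0815.
By linearity of expectation, E[unseen] = 34·(33/34)^84 = 2.7696.

2.770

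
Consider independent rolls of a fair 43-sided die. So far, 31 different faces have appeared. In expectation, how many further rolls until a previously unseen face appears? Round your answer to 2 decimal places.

3.58

Each roll yields a new face with probability (43-31)/43 = 12/43, so the wait is geometric with mean 43/12.
E = 43/12 = 3.583.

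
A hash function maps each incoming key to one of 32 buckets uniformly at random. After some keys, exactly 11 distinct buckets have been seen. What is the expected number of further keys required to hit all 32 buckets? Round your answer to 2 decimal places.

With k distinct buckets already seen, the next new one takes an expected 32/(32-k) keys.
Sum over k = 11,...,31: E = 32/21 + 32/20 + 32/19 + ... + 32/2 + 32/1 = 116.651.

116.65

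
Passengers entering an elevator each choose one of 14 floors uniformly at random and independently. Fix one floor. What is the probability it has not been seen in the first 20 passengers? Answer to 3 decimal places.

0.227

On each passenger the fixed floor fails to appear with probability 13/14.
P(still missing after 20) = (13/14)^20 = 0.2271.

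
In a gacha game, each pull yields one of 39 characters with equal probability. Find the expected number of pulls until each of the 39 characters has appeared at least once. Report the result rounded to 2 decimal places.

165.89

After k distinct characters have appeared, the next pull gives a new one with probability (39-k)/39, so the expected wait for the (k+1)-th is 39/(39-k).
E[T] = 39/39 + 39/38 + 39/37 + ... + 39/2 + 39/1 = 39·H_{39}.
H_{39} = 4.254, so E[T] = 165.888.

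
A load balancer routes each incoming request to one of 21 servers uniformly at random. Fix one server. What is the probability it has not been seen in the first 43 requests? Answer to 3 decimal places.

On each request the fixed server fails to appear with probability 20/21.
P(still missing after 43) = (20/21)^43 = 0.1227.

0.123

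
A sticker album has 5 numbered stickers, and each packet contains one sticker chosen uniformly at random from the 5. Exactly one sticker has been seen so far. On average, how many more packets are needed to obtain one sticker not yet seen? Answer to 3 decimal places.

Each packet yields a new sticker with probability (5-1)/5 = 4/5, so the wait is geometric with mean 5/4.
E = 5/4 = 1.2500.

1.250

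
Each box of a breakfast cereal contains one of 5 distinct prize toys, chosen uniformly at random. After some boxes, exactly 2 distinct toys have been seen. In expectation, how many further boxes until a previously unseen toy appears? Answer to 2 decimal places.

Each box yields a new toy with probability (5-2)/5 = 3/5, so the wait is geometric with mean 5/3.
E = 5/3 = 1.667.

1.67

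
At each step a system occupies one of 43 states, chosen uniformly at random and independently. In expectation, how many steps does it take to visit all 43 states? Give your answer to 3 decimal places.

187.050

Split into phases: going from k distinct to k+1 distinct takes on average 43/(43-k) steps.
E[T] = 43/43 + 43/42 + 43/41 + ... + 43/2 + 43/1 = 43·H_{43}.
H_{43} = 4.3500, so E[T] = 187.0499.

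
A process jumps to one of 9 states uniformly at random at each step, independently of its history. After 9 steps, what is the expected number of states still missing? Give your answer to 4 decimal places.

For each state, P(unseen after 9) = (8/9)^9 = 0.34644.
By linearity of expectation, E[unseen] = 9·(8/9)^9 = 3.11795.

3.1180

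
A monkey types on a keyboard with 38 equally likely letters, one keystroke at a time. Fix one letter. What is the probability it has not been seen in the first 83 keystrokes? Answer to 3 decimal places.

0.109

Each keystroke misses the fixed letter with probability (38-1)/38 = 37/38, independently.
P(still missing after 83) = (37/38)^83 = 0.1093.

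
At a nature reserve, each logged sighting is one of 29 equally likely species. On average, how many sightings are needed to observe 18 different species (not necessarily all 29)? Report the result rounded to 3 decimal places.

With k distinct species already seen, the next new one arrives after an expected 29/(29-k) sightings.
Sum over k = 0,...,17: E = 29/29 + 29/28 + 29/27 + ... + 29/13 + 29/12 = 27.3115.

27.312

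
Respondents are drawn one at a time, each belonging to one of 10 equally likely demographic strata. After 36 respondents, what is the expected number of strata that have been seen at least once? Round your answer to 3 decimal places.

9.775

For each stratum, P(seen in 36 respondents) = 1 - (9/10)^36 = 0.9775.
By linearity of expectation, E[distinct seen] = 10·(1 - (9/10)^36) = 9.7747.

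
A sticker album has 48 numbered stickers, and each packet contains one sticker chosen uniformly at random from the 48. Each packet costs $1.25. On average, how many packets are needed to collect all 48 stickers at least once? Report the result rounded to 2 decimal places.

214.02

After k distinct stickers have appeared, the next packet gives a new one with probability (48-k)/48, so the expected wait for the (k+1)-th is 48/(48-k).
E[T] = 48/48 + 48/47 + 48/46 + ... + 48/2 + 48/1 = 48·H_{48}.
H_{48} = 4.459, so E[T] = 214.022.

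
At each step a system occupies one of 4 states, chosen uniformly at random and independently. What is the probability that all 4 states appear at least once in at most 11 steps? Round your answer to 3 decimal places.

0.834

Let A_i be the event that state i is missing after 11 steps. By inclusion–exclusion on the A_i,
P(all seen) = Σ_{j=0}^{4} (-1)^j C(4,j)((4-j)/4)^11
= 1.0000 - 0.1689 + 0.0029 - 0.0000 + 0.0000
= 0.8340.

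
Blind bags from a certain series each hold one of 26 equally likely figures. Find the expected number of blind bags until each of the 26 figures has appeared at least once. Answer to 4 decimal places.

100.2149

Split into phases: going from k distinct to k+1 distinct takes on average 26/(26-k) blind bags.
E[T] = 26/26 + 26/25 + 26/24 + ... + 26/2 + 26/1 = 26·H_{26}.
H_{26} = 3.85442, so E[T] = 100.21491.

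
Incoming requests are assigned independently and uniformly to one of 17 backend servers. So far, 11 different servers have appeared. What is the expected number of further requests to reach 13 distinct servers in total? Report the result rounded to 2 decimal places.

From k distinct to k+1 distinct takes on average 17/(17-k) requests.
Sum over k = 11,...,12: E = 17/6 + 17/5 = 6.233.

6.23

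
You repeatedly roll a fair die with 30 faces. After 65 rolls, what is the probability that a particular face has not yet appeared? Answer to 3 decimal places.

0.110

Each roll misses the fixed face with probability (30-1)/30 = 29/30, independently.
P(still missing after 65) = (29/30)^65 = 0.1104.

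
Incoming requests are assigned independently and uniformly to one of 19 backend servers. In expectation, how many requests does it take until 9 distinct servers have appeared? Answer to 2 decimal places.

11.76

Going from k to k+1 distinct takes a geometric number of requests with mean 19/(19-k).
Sum over k = 0,...,8: E = 19/19 + 19/18 + 19/17 + ... + 19/12 + 19/11 = 11.757.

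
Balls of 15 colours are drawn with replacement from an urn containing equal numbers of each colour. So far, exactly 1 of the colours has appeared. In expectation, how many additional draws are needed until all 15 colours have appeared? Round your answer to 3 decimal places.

48.773

The wait to go from k to k+1 distinct colours is geometric with mean 15/(15-k).
Sum over k = 1,...,14: E = 15/14 + 15/13 + 15/12 + ... + 15/2 + 15/1 = 48.7734.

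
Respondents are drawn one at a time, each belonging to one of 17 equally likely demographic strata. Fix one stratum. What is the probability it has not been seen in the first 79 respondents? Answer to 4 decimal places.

0.0083

On each respondent the fixed stratum fails to appear with probability 16/17.
P(still missing after 79) = (16/17)^79 = 0.00832.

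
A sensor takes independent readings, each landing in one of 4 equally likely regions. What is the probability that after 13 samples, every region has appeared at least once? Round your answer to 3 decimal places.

By inclusion–exclusion over which regions are missing,
P(all seen) = Σ_{j=0}^{4} (-1)^j C(4,j)((4-j)/4)^13
= 1.0000 - 0.0950 + 0.0007 - 0.0000 + 0.0000
= 0.9057.

0.906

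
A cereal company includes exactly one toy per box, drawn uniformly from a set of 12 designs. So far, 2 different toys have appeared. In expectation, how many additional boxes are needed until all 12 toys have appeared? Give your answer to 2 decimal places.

35.15

With k distinct toys already seen, the next new one takes an expected 12/(12-k) boxes.
Sum over k = 2,...,11: E = 12/10 + 12/9 + 12/8 + ... + 12/2 + 12/1 = 35.148.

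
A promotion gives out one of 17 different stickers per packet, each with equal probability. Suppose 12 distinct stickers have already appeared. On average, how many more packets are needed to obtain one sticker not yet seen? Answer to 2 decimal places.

The number of packets until the next new sticker is geometric with success probability 5/17, so its mean is 17/5.
E = 17/5 = 3.400.

3.40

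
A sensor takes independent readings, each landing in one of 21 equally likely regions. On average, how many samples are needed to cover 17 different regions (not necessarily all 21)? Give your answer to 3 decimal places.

With k distinct regions already seen, the next new one arrives after an expected 21/(21-k) samples.
Sum over k = 0,...,16: E = 21/21 + 21/20 + 21/19 + ... + 21/6 + 21/5 = 32.8025.

32.803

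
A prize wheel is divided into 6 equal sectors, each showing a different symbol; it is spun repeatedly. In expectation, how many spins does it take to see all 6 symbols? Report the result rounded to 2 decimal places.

The wait to go from k to k+1 distinct symbols is geometric with mean 6/(6-k).
E[T] = 6/6 + 6/5 + 6/4 + 6/3 + 6/2 + 6/1 = 6·H_{6}.
H_{6} = 2.450, so E[T] = 14.700.

14.70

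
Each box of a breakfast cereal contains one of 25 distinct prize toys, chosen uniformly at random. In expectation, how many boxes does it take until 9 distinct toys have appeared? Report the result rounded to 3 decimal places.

With k distinct toys already seen, the next new one arrives after an expected 25/(25-k) boxes.
Sum over k = 0,...,8: E = 25/25 + 25/24 + 25/23 + ... + 25/18 + 25/17 = 10.8807.

10.881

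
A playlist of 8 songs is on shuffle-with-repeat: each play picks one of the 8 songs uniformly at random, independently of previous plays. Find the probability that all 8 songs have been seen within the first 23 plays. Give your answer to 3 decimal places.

By inclusion–exclusion over which songs are missing,
P(all seen) = Σ_{j=0}^{8} (-1)^j C(8,j)((8-j)/8)^23
= 1.0000 - 0.3709 + 0.0375 - 0.0011 + 0.0000 - 0.0000 + 0.0000 - 0.0000 + 0.0000
= 0.6654.

0.665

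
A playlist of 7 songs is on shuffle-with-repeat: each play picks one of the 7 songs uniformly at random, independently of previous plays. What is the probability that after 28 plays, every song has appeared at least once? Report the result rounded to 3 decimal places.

0.908

Let A_i be the event that song i is missing after 28 plays. By inclusion–exclusion on the A_i,
P(all seen) = Σ_{j=0}^{7} (-1)^j C(7,j)((7-j)/7)^28
= 1.0000 - 0.0935 + 0.0017 - 0.0000 + 0.0000 - 0.0000 + 0.0000 - 0.0000
= 0.9082.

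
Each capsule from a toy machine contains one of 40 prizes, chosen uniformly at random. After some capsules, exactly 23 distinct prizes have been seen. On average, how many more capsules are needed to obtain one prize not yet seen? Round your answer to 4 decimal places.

2.3529

Each capsule yields a new prize with probability (40-23)/40 = 17/40, so the wait is geometric with mean 40/17.
E = 40/17 = 2.35294.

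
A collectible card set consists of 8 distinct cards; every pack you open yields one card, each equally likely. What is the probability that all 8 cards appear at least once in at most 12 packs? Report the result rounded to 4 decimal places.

0.0933

Let A_i be the event that card i is missing after 12 packs. By inclusion–exclusion on the A_i,
P(all seen) = Σ_{j=0}^{8} (-1)^j C(8,j)((8-j)/8)^12
= 1.00000 - 1.61134 + 0.88694 - 0.19895 + 0.01709 - 0.00043 + 0.00000 - 0.00000 + 0.00000
= 0.09331.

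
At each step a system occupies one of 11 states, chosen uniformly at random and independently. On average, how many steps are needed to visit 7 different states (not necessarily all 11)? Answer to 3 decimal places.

With k distinct states already seen, the next new one arrives after an expected 11/(11-k) steps.
Sum over k = 0,...,6: E = 11/11 + 11/10 + 11/9 + ... + 11/6 + 11/5 = 10.3020.

10.302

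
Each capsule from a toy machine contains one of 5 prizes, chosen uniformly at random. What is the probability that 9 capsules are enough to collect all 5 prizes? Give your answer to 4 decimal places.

Let A_i be the event that prize i is missing after 9 capsules. By inclusion–exclusion on the A_i,
P(all seen) = Σ_{j=0}^{5} (-1)^j C(5,j)((5-j)/5)^9
= 1.00000 - 0.67109 + 0.10078 - 0.00262 + 0.00000 - 0.00000
= 0.42707.

0.4271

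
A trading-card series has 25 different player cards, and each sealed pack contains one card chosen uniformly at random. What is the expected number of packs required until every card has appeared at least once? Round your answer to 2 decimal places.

The wait to go from k to k+1 distinct cards is geometric with mean 25/(25-k).
E[T] = 25/25 + 25/24 + 25/23 + ... + 25/2 + 25/1 = 25·H_{25}.
H_{25} = 3.816, so E[T] = 95.399.

95.40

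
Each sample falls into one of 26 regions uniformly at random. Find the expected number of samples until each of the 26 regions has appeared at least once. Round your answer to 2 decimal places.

Split into phases: going from k distinct to k+1 distinct takes on average 26/(26-k) samples.
E[T] = 26/26 + 26/25 + 26/24 + ... + 26/2 + 26/1 = 26·H_{26}.
H_{26} = 3.854, so E[T] = 100.215.

100.21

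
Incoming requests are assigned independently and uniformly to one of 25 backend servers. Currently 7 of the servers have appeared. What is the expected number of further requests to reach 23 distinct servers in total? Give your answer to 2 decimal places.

49.88

The wait to go from k to k+1 distinct servers is geometric with mean 25/(25-k).
Sum over k = 7,...,22: E = 25/18 + 25/17 + 25/16 + ... + 25/4 + 25/3 = 49.878.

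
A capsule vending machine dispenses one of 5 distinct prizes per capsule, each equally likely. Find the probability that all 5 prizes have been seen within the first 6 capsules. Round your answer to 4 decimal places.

0.1152

Let A_i be the event that prize i is missing after 6 capsules. By inclusion–exclusion on the A_i,
P(all seen) = Σ_{j=0}^{5} (-1)^j C(5,j)((5-j)/5)^6
= 1.00000 - 1.31072 + 0.46656 - 0.04096 + 0.00032 - 0.00000
= 0.11520.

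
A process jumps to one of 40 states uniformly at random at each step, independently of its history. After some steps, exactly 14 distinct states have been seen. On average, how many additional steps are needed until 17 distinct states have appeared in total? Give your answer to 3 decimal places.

With k distinct states already seen, the next new one takes an expected 40/(40-k) steps.
Sum over k = 14,...,16: E = 40/26 + 40/25 + 40/24 = 4.8051.

4.805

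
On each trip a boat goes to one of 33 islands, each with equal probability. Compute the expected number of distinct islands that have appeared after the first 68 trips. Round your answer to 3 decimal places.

For each island, P(seen in 68 trips) = 1 - (32/33)^68 = 0.8766.
By linearity of expectation, E[distinct seen] = 33·(1 - (32/33)^68) = 28.9284.

28.928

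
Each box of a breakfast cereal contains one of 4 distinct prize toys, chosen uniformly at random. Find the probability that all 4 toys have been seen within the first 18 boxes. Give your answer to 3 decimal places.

Let A_i be the event that toy i is missing after 18 boxes. By inclusion–exclusion on the A_i,
P(all seen) = Σ_{j=0}^{4} (-1)^j C(4,j)((4-j)/4)^18
= 1.0000 - 0.0226 + 0.0000 - 0.0000 + 0.0000
= 0.9775.

0.977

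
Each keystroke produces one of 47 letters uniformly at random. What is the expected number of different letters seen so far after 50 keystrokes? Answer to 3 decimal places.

For each letter, P(seen in 50 keystrokes) = 1 - (46/47)^50 = 0.6588.
By linearity of expectation, E[distinct seen] = 47·(1 - (46/47)^50) = 30.9640.

30.964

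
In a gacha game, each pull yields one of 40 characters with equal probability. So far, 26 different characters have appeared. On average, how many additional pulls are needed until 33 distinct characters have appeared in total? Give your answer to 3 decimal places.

26.348

The wait to go from k to k+1 distinct characters is geometric with mean 40/(40-k).
Sum over k = 26,...,32: E = 40/14 + 40/13 + 40/12 + ... + 40/9 + 40/8 = 26.3482.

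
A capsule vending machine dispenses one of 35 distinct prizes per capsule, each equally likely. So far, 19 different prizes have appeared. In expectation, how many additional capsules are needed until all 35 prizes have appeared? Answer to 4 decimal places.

From k distinct to k+1 distinct takes on average 35/(35-k) capsules.
Sum over k = 19,...,34: E = 35/16 + 35/15 + 35/14 + ... + 35/2 + 35/1 = 118.32551.

118.3255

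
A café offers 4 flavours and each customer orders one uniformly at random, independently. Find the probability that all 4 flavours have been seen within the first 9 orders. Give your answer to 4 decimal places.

Let A_i be the event that flavour i is missing after 9 orders. By inclusion–exclusion on the A_i,
P(all seen) = Σ_{j=0}^{4} (-1)^j C(4,j)((4-j)/4)^9
= 1.00000 - 0.30034 + 0.01172 - 0.00002 + 0.00000
= 0.71136.

0.7114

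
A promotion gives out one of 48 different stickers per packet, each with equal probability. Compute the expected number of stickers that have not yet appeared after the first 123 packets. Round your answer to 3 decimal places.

For each sticker, P(unseen after 123) = (47/48)^123 = 0.0751.
By linearity of expectation, E[unseen] = 48·(47/48)^123 = 3.6025.

3.603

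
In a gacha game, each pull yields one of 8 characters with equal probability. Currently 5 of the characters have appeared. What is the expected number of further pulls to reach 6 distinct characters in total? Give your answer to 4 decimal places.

The wait to go from k to k+1 distinct characters is geometric with mean 8/(8-k).
Only the k = 5 term is needed: E = 8/3 = 2.66667.

2.6667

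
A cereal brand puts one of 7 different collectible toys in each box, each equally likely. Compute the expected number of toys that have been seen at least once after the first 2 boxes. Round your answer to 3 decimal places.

1.857

For each toy, P(seen in 2 boxes) = 1 - (6/7)^2 = 0.2653.
By linearity of expectation, E[distinct seen] = 7·(1 - (6/7)^2) = 1.8571.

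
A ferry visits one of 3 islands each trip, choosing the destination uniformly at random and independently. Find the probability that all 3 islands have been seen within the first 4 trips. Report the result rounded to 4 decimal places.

By inclusion–exclusion over which islands are missing,
P(all seen) = Σ_{j=0}^{3} (-1)^j C(3,j)((3-j)/3)^4
= 1.00000 - 0.59259 + 0.03704 - 0.00000
= 0.44444.

0.4444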